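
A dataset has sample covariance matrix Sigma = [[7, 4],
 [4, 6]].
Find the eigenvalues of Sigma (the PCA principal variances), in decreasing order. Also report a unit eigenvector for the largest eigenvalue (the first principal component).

Step 1 — characteristic polynomial of 2×2 Sigma:
  det(Sigma - λI) = λ² - trace · λ + det = 0.
  trace = 7 + 6 = 13, det = 7·6 - (4)² = 26.
Step 2 — discriminant:
  Δ = trace² - 4·det = 169 - 104 = 65.
Step 3 — eigenvalues:
  λ = (trace ± √Δ)/2 = (13 ± 8.0623)/2,
  λ_1 = 10.5311,  λ_2 = 2.4689.

Step 4 — unit eigenvector for λ_1: solve (Sigma - λ_1 I)v = 0. First row:
  (7 - 10.5311)·v_x + (4)·v_y = 0, i.e. (-3.5311)·v_x + (4)·v_y = 0,
  so v ∝ (b, λ_1 - a) = (4, 3.5311) = u.
  ||u|| = √((4)² + (3.5311)²) = √(28.4689) ≈ 5.3356,
  v_1 = u/||u|| ≈ (0.7497, 0.6618) (||v_1|| = 1).

λ_1 = 10.5311,  λ_2 = 2.4689;  v_1 ≈ (0.7497, 0.6618)


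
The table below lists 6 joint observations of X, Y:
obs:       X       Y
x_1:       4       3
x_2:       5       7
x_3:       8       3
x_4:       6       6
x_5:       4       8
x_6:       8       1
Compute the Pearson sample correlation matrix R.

Step 1 — column means:
  mean(X) = (4 + 5 + 8 + 6 + 4 + 8) / 6 = 35/6 = 5.8333
  mean(Y) = (3 + 7 + 3 + 6 + 8 + 1) / 6 = 28/6 = 4.6667

Step 2 — sample variances and covariances s[i,j] = (1/(n-1)) · Σ_k (x_{k,i} - mean_i) · (x_{k,j} - mean_j), with n-1 = 5:
  s[X,X] = ((-1.8333)·(-1.8333) + (-0.8333)·(-0.8333) + (2.1667)·(2.1667) + (0.1667)·(0.1667) + (-1.8333)·(-1.8333) + (2.1667)·(2.1667)) / 5 = 16.8333/5 = 3.3667
  s[X,Y] = ((-1.8333)·(-1.6667) + (-0.8333)·(2.3333) + (2.1667)·(-1.6667) + (0.1667)·(1.3333) + (-1.8333)·(3.3333) + (2.1667)·(-3.6667)) / 5 = -16.3333/5 = -3.2667
  s[Y,Y] = ((-1.6667)·(-1.6667) + (2.3333)·(2.3333) + (-1.6667)·(-1.6667) + (1.3333)·(1.3333) + (3.3333)·(3.3333) + (-3.6667)·(-3.6667)) / 5 = 37.3333/5 = 7.4667
  Sample standard deviations s_i = √(s[i,i]):
  s(X) = √(3.3667) = 1.8348
  s(Y) = √(7.4667) = 2.7325

Step 3 — r_{ij} = s_{ij} / (s_i · s_j):
  r[X,X] = 1 (diagonal).
  r[X,Y] = -3.2667 / (1.8348 · 2.7325) = -3.2667 / 5.0138 = -0.6515
  r[Y,Y] = 1 (diagonal).

R is symmetric with unit diagonal. Assembling:

R = [[1, -0.6515],
 [-0.6515, 1]]


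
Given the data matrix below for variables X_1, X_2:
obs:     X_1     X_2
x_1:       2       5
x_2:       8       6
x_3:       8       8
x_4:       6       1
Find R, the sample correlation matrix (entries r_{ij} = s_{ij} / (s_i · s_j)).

Step 1 — column means:
  mean(X_1) = (2 + 8 + 8 + 6) / 4 = 24/4 = 6
  mean(X_2) = (5 + 6 + 8 + 1) / 4 = 20/4 = 5

Step 2 — sample variances and covariances s[i,j] = (1/(n-1)) · Σ_k (x_{k,i} - mean_i) · (x_{k,j} - mean_j), with n-1 = 3:
  s[X_1,X_1] = ((-4)·(-4) + (2)·(2) + (2)·(2) + (0)·(0)) / 3 = 24/3 = 8
  s[X_1,X_2] = ((-4)·(0) + (2)·(1) + (2)·(3) + (0)·(-4)) / 3 = 8/3 = 2.6667
  s[X_2,X_2] = ((0)·(0) + (1)·(1) + (3)·(3) + (-4)·(-4)) / 3 = 26/3 = 8.6667
  Sample standard deviations s_i = √(s[i,i]):
  s(X_1) = √(8) = 2.8284
  s(X_2) = √(8.6667) = 2.9439

Step 3 — r_{ij} = s_{ij} / (s_i · s_j):
  r[X_1,X_1] = 1 (diagonal).
  r[X_1,X_2] = 2.6667 / (2.8284 · 2.9439) = 2.6667 / 8.3267 = 0.3203
  r[X_2,X_2] = 1 (diagonal).

R is symmetric with unit diagonal. Assembling:

R = [[1, 0.3203],
 [0.3203, 1]]


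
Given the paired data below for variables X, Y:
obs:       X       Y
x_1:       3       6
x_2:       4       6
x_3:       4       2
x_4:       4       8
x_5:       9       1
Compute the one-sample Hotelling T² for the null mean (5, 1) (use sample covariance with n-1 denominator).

Step 1 — sample mean vector:
  mean(X) = (3 + 4 + 4 + 4 + 9) / 5 = 24/5 = 4.8
  mean(Y) = (6 + 6 + 2 + 8 + 1) / 5 = 23/5 = 4.6
  x̄ = (4.8, 4.6),  deviation x̄ - mu_0 = (4.8, 4.6) - (5, 1) = (-0.2, 3.6).

Step 2 — sample covariance matrix, S[i,j] = (1/(n-1)) · Σ_k (x_{k,i} - mean_i) · (x_{k,j} - mean_j), divisor n-1 = 4:
  S[X,X] = ((-1.8)·(-1.8) + (-0.8)·(-0.8) + (-0.8)·(-0.8) + (-0.8)·(-0.8) + (4.2)·(4.2)) / 4 = 22.8/4 = 5.7
  S[X,Y] = ((-1.8)·(1.4) + (-0.8)·(1.4) + (-0.8)·(-2.6) + (-0.8)·(3.4) + (4.2)·(-3.6)) / 4 = -19.4/4 = -4.85
  S[Y,Y] = ((1.4)·(1.4) + (1.4)·(1.4) + (-2.6)·(-2.6) + (3.4)·(3.4) + (-3.6)·(-3.6)) / 4 = 35.2/4 = 8.8
  S = [[5.7, -4.85],
 [-4.85, 8.8]].

Step 3 — invert S. det(S) = 5.7·8.8 - (-4.85)² = 26.6375.
  S^{-1} = (1/det) · [[d, -b], [-b, a]] = [[0.3304, 0.1821],
 [0.1821, 0.214]].

Step 4 — quadratic form (x̄ - mu_0)^T · S^{-1} · (x̄ - mu_0):
  S^{-1} · (x̄ - mu_0) = (0.5894, 0.7339),
  (x̄ - mu_0)^T · [...] = (-0.2)·(0.5894) + (3.6)·(0.7339) = 2.5243.

Step 5 — scale by n: T² = 5 · 2.5243 = 12.6213.

T² ≈ 12.6213


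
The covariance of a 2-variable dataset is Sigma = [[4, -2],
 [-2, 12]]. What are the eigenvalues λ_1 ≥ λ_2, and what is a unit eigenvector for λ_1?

Step 1 — characteristic polynomial of 2×2 Sigma:
  det(Sigma - λI) = λ² - trace · λ + det = 0.
  trace = 4 + 12 = 16, det = 4·12 - (-2)² = 44.
Step 2 — discriminant:
  Δ = trace² - 4·det = 256 - 176 = 80.
Step 3 — eigenvalues:
  λ = (trace ± √Δ)/2 = (16 ± 8.9443)/2,
  λ_1 = 12.4721,  λ_2 = 3.5279.

Step 4 — unit eigenvector for λ_1: solve (Sigma - λ_1 I)v = 0. First row:
  (4 - 12.4721)·v_x + (-2)·v_y = 0, i.e. (-8.4721)·v_x + (-2)·v_y = 0,
  so v ∝ (b, λ_1 - a) = (-2, 8.4721); multiply by -1 so the first entry is positive: u = (2, -8.4721).
  ||u|| = √((2)² + (-8.4721)²) = √(75.7771) ≈ 8.705,
  v_1 = u/||u|| ≈ (0.2298, -0.9732) (||v_1|| = 1).

λ_1 = 12.4721,  λ_2 = 3.5279;  v_1 ≈ (0.2298, -0.9732)


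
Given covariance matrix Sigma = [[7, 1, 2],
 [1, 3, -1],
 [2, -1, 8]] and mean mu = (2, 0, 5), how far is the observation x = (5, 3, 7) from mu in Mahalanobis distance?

Step 1 — centre the observation: (x - mu) = (3, 3, 2).

Step 2 — invert Sigma (cofactor / det for 3×3, or solve directly):
  Sigma^{-1} = [[0.1679, -0.073, -0.0511],
 [-0.073, 0.3796, 0.0657],
 [-0.0511, 0.0657, 0.146]].

Step 3 — form the quadratic (x - mu)^T · Sigma^{-1} · (x - mu):
  Sigma^{-1} · (x - mu) = (0.1825, 1.0511, 0.3358).
  (x - mu)^T · [Sigma^{-1} · (x - mu)] = (3)·(0.1825) + (3)·(1.0511) + (2)·(0.3358) = 4.3723.

Step 4 — take square root: d = √(4.3723) ≈ 2.091.

d(x, mu) = √(4.3723) ≈ 2.091


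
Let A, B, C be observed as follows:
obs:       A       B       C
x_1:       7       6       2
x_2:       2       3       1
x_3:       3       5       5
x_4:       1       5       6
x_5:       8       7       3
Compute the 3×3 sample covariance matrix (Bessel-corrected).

Step 1 — column means:
  mean(A) = (7 + 2 + 3 + 1 + 8) / 5 = 21/5 = 4.2
  mean(B) = (6 + 3 + 5 + 5 + 7) / 5 = 26/5 = 5.2
  mean(C) = (2 + 1 + 5 + 6 + 3) / 5 = 17/5 = 3.4

Step 2 — sample covariance S[i,j] = (1/(n-1)) · Σ_k (x_{k,i} - mean_i) · (x_{k,j} - mean_j), with n-1 = 4.
  S[A,A] = ((2.8)·(2.8) + (-2.2)·(-2.2) + (-1.2)·(-1.2) + (-3.2)·(-3.2) + (3.8)·(3.8)) / 4 = 38.8/4 = 9.7
  S[A,B] = ((2.8)·(0.8) + (-2.2)·(-2.2) + (-1.2)·(-0.2) + (-3.2)·(-0.2) + (3.8)·(1.8)) / 4 = 14.8/4 = 3.7
  S[A,C] = ((2.8)·(-1.4) + (-2.2)·(-2.4) + (-1.2)·(1.6) + (-3.2)·(2.6) + (3.8)·(-0.4)) / 4 = -10.4/4 = -2.6
  S[B,B] = ((0.8)·(0.8) + (-2.2)·(-2.2) + (-0.2)·(-0.2) + (-0.2)·(-0.2) + (1.8)·(1.8)) / 4 = 8.8/4 = 2.2
  S[B,C] = ((0.8)·(-1.4) + (-2.2)·(-2.4) + (-0.2)·(1.6) + (-0.2)·(2.6) + (1.8)·(-0.4)) / 4 = 2.6/4 = 0.65
  S[C,C] = ((-1.4)·(-1.4) + (-2.4)·(-2.4) + (1.6)·(1.6) + (2.6)·(2.6) + (-0.4)·(-0.4)) / 4 = 17.2/4 = 4.3

S is symmetric (S[j,i] = S[i,j]). Assembling:

S = [[9.7, 3.7, -2.6],
 [3.7, 2.2, 0.65],
 [-2.6, 0.65, 4.3]]


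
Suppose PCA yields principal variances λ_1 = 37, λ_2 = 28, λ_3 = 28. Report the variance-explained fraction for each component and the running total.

Step 1 — total variance = trace(Sigma) = Σ λ_i = 37 + 28 + 28 = 93.

Step 2 — fraction explained by component i = λ_i / Σ λ:
  PC1: 37/93 = 0.3978
  PC2: 28/93 = 0.3011
  PC3: 28/93 = 0.3011

Step 3 — cumulative fraction after k components = (λ_1 + ... + λ_k) / Σ λ:
  k = 1: 37/93 = 0.3978
  k = 2: (37 + 28)/93 = 65/93 = 0.6989
  k = 3: (37 + 28 + 28)/93 = 93/93 = 1

Summary (fraction, with percent):

explained: PC1 0.3978 (39.78%), PC2 0.3011 (30.11%), PC3 0.3011 (30.11%);  cumulative: 0.3978, 0.6989, 1


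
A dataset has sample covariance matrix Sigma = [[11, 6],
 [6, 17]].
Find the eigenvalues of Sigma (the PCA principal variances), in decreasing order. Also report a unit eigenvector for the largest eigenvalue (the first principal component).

Step 1 — characteristic polynomial of 2×2 Sigma:
  det(Sigma - λI) = λ² - trace · λ + det = 0.
  trace = 11 + 17 = 28, det = 11·17 - (6)² = 151.
Step 2 — discriminant:
  Δ = trace² - 4·det = 784 - 604 = 180.
Step 3 — eigenvalues:
  λ = (trace ± √Δ)/2 = (28 ± 13.4164)/2,
  λ_1 = 20.7082,  λ_2 = 7.2918.

Step 4 — unit eigenvector for λ_1: solve (Sigma - λ_1 I)v = 0. First row:
  (11 - 20.7082)·v_x + (6)·v_y = 0, i.e. (-9.7082)·v_x + (6)·v_y = 0,
  so v ∝ (b, λ_1 - a) = (6, 9.7082) = u.
  ||u|| = √((6)² + (9.7082)²) = √(130.2492) ≈ 11.4127,
  v_1 = u/||u|| ≈ (0.5257, 0.8507) (||v_1|| = 1).

λ_1 = 20.7082,  λ_2 = 7.2918;  v_1 ≈ (0.5257, 0.8507)


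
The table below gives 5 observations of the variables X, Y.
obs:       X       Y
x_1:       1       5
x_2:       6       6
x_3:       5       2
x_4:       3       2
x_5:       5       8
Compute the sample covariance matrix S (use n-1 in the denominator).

Step 1 — column means:
  mean(X) = (1 + 6 + 5 + 3 + 5) / 5 = 20/5 = 4
  mean(Y) = (5 + 6 + 2 + 2 + 8) / 5 = 23/5 = 4.6

Step 2 — sample covariance S[i,j] = (1/(n-1)) · Σ_k (x_{k,i} - mean_i) · (x_{k,j} - mean_j), with n-1 = 4.
  S[X,X] = ((-3)·(-3) + (2)·(2) + (1)·(1) + (-1)·(-1) + (1)·(1)) / 4 = 16/4 = 4
  S[X,Y] = ((-3)·(0.4) + (2)·(1.4) + (1)·(-2.6) + (-1)·(-2.6) + (1)·(3.4)) / 4 = 5/4 = 1.25
  S[Y,Y] = ((0.4)·(0.4) + (1.4)·(1.4) + (-2.6)·(-2.6) + (-2.6)·(-2.6) + (3.4)·(3.4)) / 4 = 27.2/4 = 6.8

S is symmetric (S[j,i] = S[i,j]). Assembling:

S = [[4, 1.25],
 [1.25, 6.8]]


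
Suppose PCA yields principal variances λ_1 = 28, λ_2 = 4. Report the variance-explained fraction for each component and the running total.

Step 1 — total variance = trace(Sigma) = Σ λ_i = 28 + 4 = 32.

Step 2 — fraction explained by component i = λ_i / Σ λ:
  PC1: 28/32 = 0.875
  PC2: 4/32 = 0.125

Step 3 — cumulative fraction after k components = (λ_1 + ... + λ_k) / Σ λ:
  k = 1: 28/32 = 0.875
  k = 2: (28 + 4)/32 = 32/32 = 1

Summary (fraction, with percent):

explained: PC1 0.875 (87.5%), PC2 0.125 (12.5%);  cumulative: 0.875, 1


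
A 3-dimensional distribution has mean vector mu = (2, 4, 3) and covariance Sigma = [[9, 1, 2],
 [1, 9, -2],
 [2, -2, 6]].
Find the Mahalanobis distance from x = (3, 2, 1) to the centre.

Step 1 — centre the observation: (x - mu) = (1, -2, -2).

Step 2 — invert Sigma (cofactor / det for 3×3, or solve directly):
  Sigma^{-1} = [[0.125, -0.025, -0.05],
 [-0.025, 0.125, 0.05],
 [-0.05, 0.05, 0.2]].

Step 3 — form the quadratic (x - mu)^T · Sigma^{-1} · (x - mu):
  Sigma^{-1} · (x - mu) = (0.275, -0.375, -0.55).
  (x - mu)^T · [Sigma^{-1} · (x - mu)] = (1)·(0.275) + (-2)·(-0.375) + (-2)·(-0.55) = 2.125.

Step 4 — take square root: d = √(2.125) ≈ 1.4577.

d(x, mu) = √(2.125) ≈ 1.4577


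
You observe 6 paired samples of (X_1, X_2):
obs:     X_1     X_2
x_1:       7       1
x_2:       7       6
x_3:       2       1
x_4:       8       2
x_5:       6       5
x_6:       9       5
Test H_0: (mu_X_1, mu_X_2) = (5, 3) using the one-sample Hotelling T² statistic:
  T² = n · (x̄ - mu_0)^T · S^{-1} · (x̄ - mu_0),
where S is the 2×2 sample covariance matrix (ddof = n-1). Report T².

Step 1 — sample mean vector:
  mean(X_1) = (7 + 7 + 2 + 8 + 6 + 9) / 6 = 39/6 = 6.5
  mean(X_2) = (1 + 6 + 1 + 2 + 5 + 5) / 6 = 20/6 = 3.3333
  x̄ = (6.5, 3.3333),  deviation x̄ - mu_0 = (6.5, 3.3333) - (5, 3) = (1.5, 0.3333).

Step 2 — sample covariance matrix, S[i,j] = (1/(n-1)) · Σ_k (x_{k,i} - mean_i) · (x_{k,j} - mean_j), divisor n-1 = 5:
  S[X_1,X_1] = ((0.5)·(0.5) + (0.5)·(0.5) + (-4.5)·(-4.5) + (1.5)·(1.5) + (-0.5)·(-0.5) + (2.5)·(2.5)) / 5 = 29.5/5 = 5.9
  S[X_1,X_2] = ((0.5)·(-2.3333) + (0.5)·(2.6667) + (-4.5)·(-2.3333) + (1.5)·(-1.3333) + (-0.5)·(1.6667) + (2.5)·(1.6667)) / 5 = 12/5 = 2.4
  S[X_2,X_2] = ((-2.3333)·(-2.3333) + (2.6667)·(2.6667) + (-2.3333)·(-2.3333) + (-1.3333)·(-1.3333) + (1.6667)·(1.6667) + (1.6667)·(1.6667)) / 5 = 25.3333/5 = 5.0667
  S = [[5.9, 2.4],
 [2.4, 5.0667]].

Step 3 — invert S. det(S) = 5.9·5.0667 - (2.4)² = 24.1333.
  S^{-1} = (1/det) · [[d, -b], [-b, a]] = [[0.2099, -0.0994],
 [-0.0994, 0.2445]].

Step 4 — quadratic form (x̄ - mu_0)^T · S^{-1} · (x̄ - mu_0):
  S^{-1} · (x̄ - mu_0) = (0.2818, -0.0677),
  (x̄ - mu_0)^T · [...] = (1.5)·(0.2818) + (0.3333)·(-0.0677) = 0.4001.

Step 5 — scale by n: T² = 6 · 0.4001 = 2.4006.

T² ≈ 2.4006


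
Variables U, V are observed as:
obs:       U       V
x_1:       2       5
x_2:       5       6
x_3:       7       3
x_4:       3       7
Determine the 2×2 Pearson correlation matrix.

Step 1 — column means:
  mean(U) = (2 + 5 + 7 + 3) / 4 = 17/4 = 4.25
  mean(V) = (5 + 6 + 3 + 7) / 4 = 21/4 = 5.25

Step 2 — sample variances and covariances s[i,j] = (1/(n-1)) · Σ_k (x_{k,i} - mean_i) · (x_{k,j} - mean_j), with n-1 = 3:
  s[U,U] = ((-2.25)·(-2.25) + (0.75)·(0.75) + (2.75)·(2.75) + (-1.25)·(-1.25)) / 3 = 14.75/3 = 4.9167
  s[U,V] = ((-2.25)·(-0.25) + (0.75)·(0.75) + (2.75)·(-2.25) + (-1.25)·(1.75)) / 3 = -7.25/3 = -2.4167
  s[V,V] = ((-0.25)·(-0.25) + (0.75)·(0.75) + (-2.25)·(-2.25) + (1.75)·(1.75)) / 3 = 8.75/3 = 2.9167
  Sample standard deviations s_i = √(s[i,i]):
  s(U) = √(4.9167) = 2.2174
  s(V) = √(2.9167) = 1.7078

Step 3 — r_{ij} = s_{ij} / (s_i · s_j):
  r[U,U] = 1 (diagonal).
  r[U,V] = -2.4167 / (2.2174 · 1.7078) = -2.4167 / 3.7869 = -0.6382
  r[V,V] = 1 (diagonal).

R is symmetric with unit diagonal. Assembling:

R = [[1, -0.6382],
 [-0.6382, 1]]


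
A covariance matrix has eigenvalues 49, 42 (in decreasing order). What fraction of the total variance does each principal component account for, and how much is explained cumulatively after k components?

Step 1 — total variance = trace(Sigma) = Σ λ_i = 49 + 42 = 91.

Step 2 — fraction explained by component i = λ_i / Σ λ:
  PC1: 49/91 = 0.5385
  PC2: 42/91 = 0.4615

Step 3 — cumulative fraction after k components = (λ_1 + ... + λ_k) / Σ λ:
  k = 1: 49/91 = 0.5385
  k = 2: (49 + 42)/91 = 91/91 = 1

Summary (fraction, with percent):

explained: PC1 0.5385 (53.85%), PC2 0.4615 (46.15%);  cumulative: 0.5385, 1


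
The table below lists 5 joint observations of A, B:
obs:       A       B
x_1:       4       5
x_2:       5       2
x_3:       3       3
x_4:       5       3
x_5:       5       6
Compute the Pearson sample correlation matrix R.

Step 1 — column means:
  mean(A) = (4 + 5 + 3 + 5 + 5) / 5 = 22/5 = 4.4
  mean(B) = (5 + 2 + 3 + 3 + 6) / 5 = 19/5 = 3.8

Step 2 — sample variances and covariances s[i,j] = (1/(n-1)) · Σ_k (x_{k,i} - mean_i) · (x_{k,j} - mean_j), with n-1 = 4:
  s[A,A] = ((-0.4)·(-0.4) + (0.6)·(0.6) + (-1.4)·(-1.4) + (0.6)·(0.6) + (0.6)·(0.6)) / 4 = 3.2/4 = 0.8
  s[A,B] = ((-0.4)·(1.2) + (0.6)·(-1.8) + (-1.4)·(-0.8) + (0.6)·(-0.8) + (0.6)·(2.2)) / 4 = 0.4/4 = 0.1
  s[B,B] = ((1.2)·(1.2) + (-1.8)·(-1.8) + (-0.8)·(-0.8) + (-0.8)·(-0.8) + (2.2)·(2.2)) / 4 = 10.8/4 = 2.7
  Sample standard deviations s_i = √(s[i,i]):
  s(A) = √(0.8) = 0.8944
  s(B) = √(2.7) = 1.6432

Step 3 — r_{ij} = s_{ij} / (s_i · s_j):
  r[A,A] = 1 (diagonal).
  r[A,B] = 0.1 / (0.8944 · 1.6432) = 0.1 / 1.4697 = 0.068
  r[B,B] = 1 (diagonal).

R is symmetric with unit diagonal. Assembling:

R = [[1, 0.068],
 [0.068, 1]]


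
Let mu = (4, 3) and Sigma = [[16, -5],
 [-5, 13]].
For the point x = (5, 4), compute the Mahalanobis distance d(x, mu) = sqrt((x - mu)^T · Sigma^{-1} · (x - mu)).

Step 1 — centre the observation: (x - mu) = (1, 1).

Step 2 — invert Sigma. det(Sigma) = 16·13 - (-5)² = 183.
  Sigma^{-1} = (1/det) · [[d, -b], [-b, a]] = [[0.071, 0.0273],
 [0.0273, 0.0874]].

Step 3 — form the quadratic (x - mu)^T · Sigma^{-1} · (x - mu):
  Sigma^{-1} · (x - mu) = (0.0984, 0.1148).
  (x - mu)^T · [Sigma^{-1} · (x - mu)] = (1)·(0.0984) + (1)·(0.1148) = 0.2131.

Step 4 — take square root: d = √(0.2131) ≈ 0.4616.

d(x, mu) = √(0.2131) ≈ 0.4616


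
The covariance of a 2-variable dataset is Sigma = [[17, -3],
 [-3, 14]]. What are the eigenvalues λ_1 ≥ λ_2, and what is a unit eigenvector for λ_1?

Step 1 — characteristic polynomial of 2×2 Sigma:
  det(Sigma - λI) = λ² - trace · λ + det = 0.
  trace = 17 + 14 = 31, det = 17·14 - (-3)² = 229.
Step 2 — discriminant:
  Δ = trace² - 4·det = 961 - 916 = 45.
Step 3 — eigenvalues:
  λ = (trace ± √Δ)/2 = (31 ± 6.7082)/2,
  λ_1 = 18.8541,  λ_2 = 12.1459.

Step 4 — unit eigenvector for λ_1: solve (Sigma - λ_1 I)v = 0. First row:
  (17 - 18.8541)·v_x + (-3)·v_y = 0, i.e. (-1.8541)·v_x + (-3)·v_y = 0,
  so v ∝ (b, λ_1 - a) = (-3, 1.8541); multiply by -1 so the first entry is positive: u = (3, -1.8541).
  ||u|| = √((3)² + (-1.8541)²) = √(12.4377) ≈ 3.5267,
  v_1 = u/||u|| ≈ (0.8507, -0.5257) (||v_1|| = 1).

λ_1 = 18.8541,  λ_2 = 12.1459;  v_1 ≈ (0.8507, -0.5257)


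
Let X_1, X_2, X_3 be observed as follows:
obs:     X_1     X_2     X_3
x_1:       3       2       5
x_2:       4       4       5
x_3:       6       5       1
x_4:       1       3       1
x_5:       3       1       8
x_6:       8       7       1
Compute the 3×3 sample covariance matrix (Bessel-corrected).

Step 1 — column means:
  mean(X_1) = (3 + 4 + 6 + 1 + 3 + 8) / 6 = 25/6 = 4.1667
  mean(X_2) = (2 + 4 + 5 + 3 + 1 + 7) / 6 = 22/6 = 3.6667
  mean(X_3) = (5 + 5 + 1 + 1 + 8 + 1) / 6 = 21/6 = 3.5

Step 2 — sample covariance S[i,j] = (1/(n-1)) · Σ_k (x_{k,i} - mean_i) · (x_{k,j} - mean_j), with n-1 = 5.
  S[X_1,X_1] = ((-1.1667)·(-1.1667) + (-0.1667)·(-0.1667) + (1.8333)·(1.8333) + (-3.1667)·(-3.1667) + (-1.1667)·(-1.1667) + (3.8333)·(3.8333)) / 5 = 30.8333/5 = 6.1667
  S[X_1,X_2] = ((-1.1667)·(-1.6667) + (-0.1667)·(0.3333) + (1.8333)·(1.3333) + (-3.1667)·(-0.6667) + (-1.1667)·(-2.6667) + (3.8333)·(3.3333)) / 5 = 22.3333/5 = 4.4667
  S[X_1,X_3] = ((-1.1667)·(1.5) + (-0.1667)·(1.5) + (1.8333)·(-2.5) + (-3.1667)·(-2.5) + (-1.1667)·(4.5) + (3.8333)·(-2.5)) / 5 = -13.5/5 = -2.7
  S[X_2,X_2] = ((-1.6667)·(-1.6667) + (0.3333)·(0.3333) + (1.3333)·(1.3333) + (-0.6667)·(-0.6667) + (-2.6667)·(-2.6667) + (3.3333)·(3.3333)) / 5 = 23.3333/5 = 4.6667
  S[X_2,X_3] = ((-1.6667)·(1.5) + (0.3333)·(1.5) + (1.3333)·(-2.5) + (-0.6667)·(-2.5) + (-2.6667)·(4.5) + (3.3333)·(-2.5)) / 5 = -24/5 = -4.8
  S[X_3,X_3] = ((1.5)·(1.5) + (1.5)·(1.5) + (-2.5)·(-2.5) + (-2.5)·(-2.5) + (4.5)·(4.5) + (-2.5)·(-2.5)) / 5 = 43.5/5 = 8.7

S is symmetric (S[j,i] = S[i,j]). Assembling:

S = [[6.1667, 4.4667, -2.7],
 [4.4667, 4.6667, -4.8],
 [-2.7, -4.8, 8.7]]


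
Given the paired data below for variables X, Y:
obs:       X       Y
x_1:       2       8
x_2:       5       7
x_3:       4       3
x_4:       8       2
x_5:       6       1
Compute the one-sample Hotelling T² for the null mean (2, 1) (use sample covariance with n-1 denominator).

Step 1 — sample mean vector:
  mean(X) = (2 + 5 + 4 + 8 + 6) / 5 = 25/5 = 5
  mean(Y) = (8 + 7 + 3 + 2 + 1) / 5 = 21/5 = 4.2
  x̄ = (5, 4.2),  deviation x̄ - mu_0 = (5, 4.2) - (2, 1) = (3, 3.2).

Step 2 — sample covariance matrix, S[i,j] = (1/(n-1)) · Σ_k (x_{k,i} - mean_i) · (x_{k,j} - mean_j), divisor n-1 = 4:
  S[X,X] = ((-3)·(-3) + (0)·(0) + (-1)·(-1) + (3)·(3) + (1)·(1)) / 4 = 20/4 = 5
  S[X,Y] = ((-3)·(3.8) + (0)·(2.8) + (-1)·(-1.2) + (3)·(-2.2) + (1)·(-3.2)) / 4 = -20/4 = -5
  S[Y,Y] = ((3.8)·(3.8) + (2.8)·(2.8) + (-1.2)·(-1.2) + (-2.2)·(-2.2) + (-3.2)·(-3.2)) / 4 = 38.8/4 = 9.7
  S = [[5, -5],
 [-5, 9.7]].

Step 3 — invert S. det(S) = 5·9.7 - (-5)² = 23.5.
  S^{-1} = (1/det) · [[d, -b], [-b, a]] = [[0.4128, 0.2128],
 [0.2128, 0.2128]].

Step 4 — quadratic form (x̄ - mu_0)^T · S^{-1} · (x̄ - mu_0):
  S^{-1} · (x̄ - mu_0) = (1.9191, 1.3191),
  (x̄ - mu_0)^T · [...] = (3)·(1.9191) + (3.2)·(1.3191) = 9.9787.

Step 5 — scale by n: T² = 5 · 9.9787 = 49.8936.

T² ≈ 49.8936


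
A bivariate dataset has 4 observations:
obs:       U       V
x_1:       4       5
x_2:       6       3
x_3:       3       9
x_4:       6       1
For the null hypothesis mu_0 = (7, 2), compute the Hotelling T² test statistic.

Step 1 — sample mean vector:
  mean(U) = (4 + 6 + 3 + 6) / 4 = 19/4 = 4.75
  mean(V) = (5 + 3 + 9 + 1) / 4 = 18/4 = 4.5
  x̄ = (4.75, 4.5),  deviation x̄ - mu_0 = (4.75, 4.5) - (7, 2) = (-2.25, 2.5).

Step 2 — sample covariance matrix, S[i,j] = (1/(n-1)) · Σ_k (x_{k,i} - mean_i) · (x_{k,j} - mean_j), divisor n-1 = 3:
  S[U,U] = ((-0.75)·(-0.75) + (1.25)·(1.25) + (-1.75)·(-1.75) + (1.25)·(1.25)) / 3 = 6.75/3 = 2.25
  S[U,V] = ((-0.75)·(0.5) + (1.25)·(-1.5) + (-1.75)·(4.5) + (1.25)·(-3.5)) / 3 = -14.5/3 = -4.8333
  S[V,V] = ((0.5)·(0.5) + (-1.5)·(-1.5) + (4.5)·(4.5) + (-3.5)·(-3.5)) / 3 = 35/3 = 11.6667
  S = [[2.25, -4.8333],
 [-4.8333, 11.6667]].

Step 3 — invert S. det(S) = 2.25·11.6667 - (-4.8333)² = 2.8889.
  S^{-1} = (1/det) · [[d, -b], [-b, a]] = [[4.0385, 1.6731],
 [1.6731, 0.7788]].

Step 4 — quadratic form (x̄ - mu_0)^T · S^{-1} · (x̄ - mu_0):
  S^{-1} · (x̄ - mu_0) = (-4.9038, -1.8173),
  (x̄ - mu_0)^T · [...] = (-2.25)·(-4.9038) + (2.5)·(-1.8173) = 6.4904.

Step 5 — scale by n: T² = 4 · 6.4904 = 25.9615.

T² ≈ 25.9615


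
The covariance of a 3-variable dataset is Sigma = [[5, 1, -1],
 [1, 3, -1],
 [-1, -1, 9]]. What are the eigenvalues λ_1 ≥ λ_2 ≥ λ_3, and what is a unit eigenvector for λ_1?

Step 1 — characteristic polynomial p(λ) = det(λI - Sigma) = λ³ - tr·λ² + c_1·λ - det, where tr = trace, c_1 = sum of the principal 2×2 minors, det = det(Sigma):
  tr = 5 + 3 + 9 = 17,
  c_1 = (5·3 - (1)²) + (5·9 - (-1)²) + (3·9 - (-1)²) = 14 + 44 + 26 = 84,
  det = 5·(3·9 - (-1)²) - (1)·((1)·9 - (-1)·(-1)) + (-1)·((1)·(-1) - 3·(-1)) = 5·(26) - (1)·(8) + (-1)·(2) = 120.
  So p(λ) = λ³ - 17λ² + 84λ - 120.
Step 2 — look for an integer root (rational root theorem: any rational root is an integer divisor of 120). Testing λ = 5:
  p(5) = 125 - 425 + 420 - 120 = 0  ✓
  Dividing out (λ - 5): p(λ) = (λ - 5)(λ² - 12λ + 24).
Step 3 — remaining eigenvalues from the quadratic λ² - 12λ + 24 = 0:
  Δ = 12² - 4·24 = 144 - 96 = 48,  λ = (12 ± √48)/2 = (12 ± 6.9282)/2 ≈ 9.4641 or 2.5359.
  Sorted: λ_1 = 9.4641,  λ_2 = 5,  λ_3 = 2.5359  (check: sum = 17 = tr ✓).

Step 4 — unit eigenvector for λ_1 ≈ 9.4641: v spans the null space of (Sigma - λ_1 I), whose rows are
  r_1 = (-4.4641, 1, -1),  r_2 = (1, -6.4641, -1),  r_3 = (-1, -1, -0.4641).
  v is orthogonal to every row, so take v ∝ r_1 × r_2 = ((1)·(-1) - (-1)·(-6.4641), (-1)·(1) - (-4.4641)·(-1), (-4.4641)·(-6.4641) - (1)·(1)) ≈ (-7.4641, -5.4641, 27.8564).
  Rescale (multiply by -1 so the first nonzero entry is positive): u = (7.4641, 5.4641, -27.8564).
  ||u|| = √((7.4641)² + (5.4641)² + (-27.8564)²) = √(861.5486) ≈ 29.3521,  v_1 = u/||u|| ≈ (0.2543, 0.1862, -0.949) (||v_1|| = 1).

λ_1 = 9.4641,  λ_2 = 5,  λ_3 = 2.5359;  v_1 ≈ (0.2543, 0.1862, -0.949)


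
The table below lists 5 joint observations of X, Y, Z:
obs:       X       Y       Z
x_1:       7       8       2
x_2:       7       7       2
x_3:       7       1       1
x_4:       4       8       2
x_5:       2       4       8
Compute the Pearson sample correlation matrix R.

Step 1 — column means:
  mean(X) = (7 + 7 + 7 + 4 + 2) / 5 = 27/5 = 5.4
  mean(Y) = (8 + 7 + 1 + 8 + 4) / 5 = 28/5 = 5.6
  mean(Z) = (2 + 2 + 1 + 2 + 8) / 5 = 15/5 = 3

Step 2 — sample variances and covariances s[i,j] = (1/(n-1)) · Σ_k (x_{k,i} - mean_i) · (x_{k,j} - mean_j), with n-1 = 4:
  s[X,X] = ((1.6)·(1.6) + (1.6)·(1.6) + (1.6)·(1.6) + (-1.4)·(-1.4) + (-3.4)·(-3.4)) / 4 = 21.2/4 = 5.3
  s[X,Y] = ((1.6)·(2.4) + (1.6)·(1.4) + (1.6)·(-4.6) + (-1.4)·(2.4) + (-3.4)·(-1.6)) / 4 = 0.8/4 = 0.2
  s[X,Z] = ((1.6)·(-1) + (1.6)·(-1) + (1.6)·(-2) + (-1.4)·(-1) + (-3.4)·(5)) / 4 = -22/4 = -5.5
  s[Y,Y] = ((2.4)·(2.4) + (1.4)·(1.4) + (-4.6)·(-4.6) + (2.4)·(2.4) + (-1.6)·(-1.6)) / 4 = 37.2/4 = 9.3
  s[Y,Z] = ((2.4)·(-1) + (1.4)·(-1) + (-4.6)·(-2) + (2.4)·(-1) + (-1.6)·(5)) / 4 = -5/4 = -1.25
  s[Z,Z] = ((-1)·(-1) + (-1)·(-1) + (-2)·(-2) + (-1)·(-1) + (5)·(5)) / 4 = 32/4 = 8
  Sample standard deviations s_i = √(s[i,i]):
  s(X) = √(5.3) = 2.3022
  s(Y) = √(9.3) = 3.0496
  s(Z) = √(8) = 2.8284

Step 3 — r_{ij} = s_{ij} / (s_i · s_j):
  r[X,X] = 1 (diagonal).
  r[X,Y] = 0.2 / (2.3022 · 3.0496) = 0.2 / 7.0207 = 0.0285
  r[X,Z] = -5.5 / (2.3022 · 2.8284) = -5.5 / 6.5115 = -0.8447
  r[Y,Y] = 1 (diagonal).
  r[Y,Z] = -1.25 / (3.0496 · 2.8284) = -1.25 / 8.6255 = -0.1449
  r[Z,Z] = 1 (diagonal).

R is symmetric with unit diagonal. Assembling:

R = [[1, 0.0285, -0.8447],
 [0.0285, 1, -0.1449],
 [-0.8447, -0.1449, 1]]


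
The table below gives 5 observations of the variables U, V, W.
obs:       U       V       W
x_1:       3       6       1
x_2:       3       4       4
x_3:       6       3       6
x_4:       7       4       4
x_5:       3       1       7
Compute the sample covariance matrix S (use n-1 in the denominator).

Step 1 — column means:
  mean(U) = (3 + 3 + 6 + 7 + 3) / 5 = 22/5 = 4.4
  mean(V) = (6 + 4 + 3 + 4 + 1) / 5 = 18/5 = 3.6
  mean(W) = (1 + 4 + 6 + 4 + 7) / 5 = 22/5 = 4.4

Step 2 — sample covariance S[i,j] = (1/(n-1)) · Σ_k (x_{k,i} - mean_i) · (x_{k,j} - mean_j), with n-1 = 4.
  S[U,U] = ((-1.4)·(-1.4) + (-1.4)·(-1.4) + (1.6)·(1.6) + (2.6)·(2.6) + (-1.4)·(-1.4)) / 4 = 15.2/4 = 3.8
  S[U,V] = ((-1.4)·(2.4) + (-1.4)·(0.4) + (1.6)·(-0.6) + (2.6)·(0.4) + (-1.4)·(-2.6)) / 4 = -0.2/4 = -0.05
  S[U,W] = ((-1.4)·(-3.4) + (-1.4)·(-0.4) + (1.6)·(1.6) + (2.6)·(-0.4) + (-1.4)·(2.6)) / 4 = 3.2/4 = 0.8
  S[V,V] = ((2.4)·(2.4) + (0.4)·(0.4) + (-0.6)·(-0.6) + (0.4)·(0.4) + (-2.6)·(-2.6)) / 4 = 13.2/4 = 3.3
  S[V,W] = ((2.4)·(-3.4) + (0.4)·(-0.4) + (-0.6)·(1.6) + (0.4)·(-0.4) + (-2.6)·(2.6)) / 4 = -16.2/4 = -4.05
  S[W,W] = ((-3.4)·(-3.4) + (-0.4)·(-0.4) + (1.6)·(1.6) + (-0.4)·(-0.4) + (2.6)·(2.6)) / 4 = 21.2/4 = 5.3

S is symmetric (S[j,i] = S[i,j]). Assembling:

S = [[3.8, -0.05, 0.8],
 [-0.05, 3.3, -4.05],
 [0.8, -4.05, 5.3]]


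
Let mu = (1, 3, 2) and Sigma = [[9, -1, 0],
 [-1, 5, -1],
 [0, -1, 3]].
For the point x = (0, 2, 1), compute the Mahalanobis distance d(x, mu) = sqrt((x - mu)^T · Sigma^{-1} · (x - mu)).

Step 1 — centre the observation: (x - mu) = (-1, -1, -1).

Step 2 — invert Sigma (cofactor / det for 3×3, or solve directly):
  Sigma^{-1} = [[0.1138, 0.0244, 0.0081],
 [0.0244, 0.2195, 0.0732],
 [0.0081, 0.0732, 0.3577]].

Step 3 — form the quadratic (x - mu)^T · Sigma^{-1} · (x - mu):
  Sigma^{-1} · (x - mu) = (-0.1463, -0.3171, -0.439).
  (x - mu)^T · [Sigma^{-1} · (x - mu)] = (-1)·(-0.1463) + (-1)·(-0.3171) + (-1)·(-0.439) = 0.9024.

Step 4 — take square root: d = √(0.9024) ≈ 0.95.

d(x, mu) = √(0.9024) ≈ 0.95


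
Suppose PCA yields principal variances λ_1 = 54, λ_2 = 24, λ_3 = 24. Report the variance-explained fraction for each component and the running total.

Step 1 — total variance = trace(Sigma) = Σ λ_i = 54 + 24 + 24 = 102.

Step 2 — fraction explained by component i = λ_i / Σ λ:
  PC1: 54/102 = 0.5294
  PC2: 24/102 = 0.2353
  PC3: 24/102 = 0.2353

Step 3 — cumulative fraction after k components = (λ_1 + ... + λ_k) / Σ λ:
  k = 1: 54/102 = 0.5294
  k = 2: (54 + 24)/102 = 78/102 = 0.7647
  k = 3: (54 + 24 + 24)/102 = 102/102 = 1

Summary (fraction, with percent):

explained: PC1 0.5294 (52.94%), PC2 0.2353 (23.53%), PC3 0.2353 (23.53%);  cumulative: 0.5294, 0.7647, 1


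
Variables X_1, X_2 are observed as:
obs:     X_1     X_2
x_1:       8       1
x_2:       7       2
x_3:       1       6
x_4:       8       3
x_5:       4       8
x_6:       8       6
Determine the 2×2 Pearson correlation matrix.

Step 1 — column means:
  mean(X_1) = (8 + 7 + 1 + 8 + 4 + 8) / 6 = 36/6 = 6
  mean(X_2) = (1 + 2 + 6 + 3 + 8 + 6) / 6 = 26/6 = 4.3333

Step 2 — sample variances and covariances s[i,j] = (1/(n-1)) · Σ_k (x_{k,i} - mean_i) · (x_{k,j} - mean_j), with n-1 = 5:
  s[X_1,X_1] = ((2)·(2) + (1)·(1) + (-5)·(-5) + (2)·(2) + (-2)·(-2) + (2)·(2)) / 5 = 42/5 = 8.4
  s[X_1,X_2] = ((2)·(-3.3333) + (1)·(-2.3333) + (-5)·(1.6667) + (2)·(-1.3333) + (-2)·(3.6667) + (2)·(1.6667)) / 5 = -24/5 = -4.8
  s[X_2,X_2] = ((-3.3333)·(-3.3333) + (-2.3333)·(-2.3333) + (1.6667)·(1.6667) + (-1.3333)·(-1.3333) + (3.6667)·(3.6667) + (1.6667)·(1.6667)) / 5 = 37.3333/5 = 7.4667
  Sample standard deviations s_i = √(s[i,i]):
  s(X_1) = √(8.4) = 2.8983
  s(X_2) = √(7.4667) = 2.7325

Step 3 — r_{ij} = s_{ij} / (s_i · s_j):
  r[X_1,X_1] = 1 (diagonal).
  r[X_1,X_2] = -4.8 / (2.8983 · 2.7325) = -4.8 / 7.9196 = -0.6061
  r[X_2,X_2] = 1 (diagonal).

R is symmetric with unit diagonal. Assembling:

R = [[1, -0.6061],
 [-0.6061, 1]]


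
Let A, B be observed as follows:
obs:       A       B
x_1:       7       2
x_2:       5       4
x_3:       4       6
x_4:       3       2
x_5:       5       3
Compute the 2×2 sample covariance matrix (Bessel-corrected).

Step 1 — column means:
  mean(A) = (7 + 5 + 4 + 3 + 5) / 5 = 24/5 = 4.8
  mean(B) = (2 + 4 + 6 + 2 + 3) / 5 = 17/5 = 3.4

Step 2 — sample covariance S[i,j] = (1/(n-1)) · Σ_k (x_{k,i} - mean_i) · (x_{k,j} - mean_j), with n-1 = 4.
  S[A,A] = ((2.2)·(2.2) + (0.2)·(0.2) + (-0.8)·(-0.8) + (-1.8)·(-1.8) + (0.2)·(0.2)) / 4 = 8.8/4 = 2.2
  S[A,B] = ((2.2)·(-1.4) + (0.2)·(0.6) + (-0.8)·(2.6) + (-1.8)·(-1.4) + (0.2)·(-0.4)) / 4 = -2.6/4 = -0.65
  S[B,B] = ((-1.4)·(-1.4) + (0.6)·(0.6) + (2.6)·(2.6) + (-1.4)·(-1.4) + (-0.4)·(-0.4)) / 4 = 11.2/4 = 2.8

S is symmetric (S[j,i] = S[i,j]). Assembling:

S = [[2.2, -0.65],
 [-0.65, 2.8]]


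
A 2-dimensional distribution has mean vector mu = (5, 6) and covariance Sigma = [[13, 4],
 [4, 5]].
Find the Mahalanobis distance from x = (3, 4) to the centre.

Step 1 — centre the observation: (x - mu) = (-2, -2).

Step 2 — invert Sigma. det(Sigma) = 13·5 - (4)² = 49.
  Sigma^{-1} = (1/det) · [[d, -b], [-b, a]] = [[0.102, -0.0816],
 [-0.0816, 0.2653]].

Step 3 — form the quadratic (x - mu)^T · Sigma^{-1} · (x - mu):
  Sigma^{-1} · (x - mu) = (-0.0408, -0.3673).
  (x - mu)^T · [Sigma^{-1} · (x - mu)] = (-2)·(-0.0408) + (-2)·(-0.3673) = 0.8163.

Step 4 — take square root: d = √(0.8163) ≈ 0.9035.

d(x, mu) = √(0.8163) ≈ 0.9035


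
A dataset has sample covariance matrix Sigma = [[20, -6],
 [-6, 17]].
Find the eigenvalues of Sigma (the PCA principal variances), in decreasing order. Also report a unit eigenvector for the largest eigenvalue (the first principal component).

Step 1 — characteristic polynomial of 2×2 Sigma:
  det(Sigma - λI) = λ² - trace · λ + det = 0.
  trace = 20 + 17 = 37, det = 20·17 - (-6)² = 304.
Step 2 — discriminant:
  Δ = trace² - 4·det = 1369 - 1216 = 153.
Step 3 — eigenvalues:
  λ = (trace ± √Δ)/2 = (37 ± 12.3693)/2,
  λ_1 = 24.6847,  λ_2 = 12.3153.

Step 4 — unit eigenvector for λ_1: solve (Sigma - λ_1 I)v = 0. First row:
  (20 - 24.6847)·v_x + (-6)·v_y = 0, i.e. (-4.6847)·v_x + (-6)·v_y = 0,
  so v ∝ (b, λ_1 - a) = (-6, 4.6847); multiply by -1 so the first entry is positive: u = (6, -4.6847).
  ||u|| = √((6)² + (-4.6847)²) = √(57.946) ≈ 7.6122,
  v_1 = u/||u|| ≈ (0.7882, -0.6154) (||v_1|| = 1).

λ_1 = 24.6847,  λ_2 = 12.3153;  v_1 ≈ (0.7882, -0.6154)


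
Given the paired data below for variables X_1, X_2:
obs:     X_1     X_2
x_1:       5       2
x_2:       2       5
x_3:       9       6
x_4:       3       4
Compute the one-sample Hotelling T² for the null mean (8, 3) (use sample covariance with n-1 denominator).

Step 1 — sample mean vector:
  mean(X_1) = (5 + 2 + 9 + 3) / 4 = 19/4 = 4.75
  mean(X_2) = (2 + 5 + 6 + 4) / 4 = 17/4 = 4.25
  x̄ = (4.75, 4.25),  deviation x̄ - mu_0 = (4.75, 4.25) - (8, 3) = (-3.25, 1.25).

Step 2 — sample covariance matrix, S[i,j] = (1/(n-1)) · Σ_k (x_{k,i} - mean_i) · (x_{k,j} - mean_j), divisor n-1 = 3:
  S[X_1,X_1] = ((0.25)·(0.25) + (-2.75)·(-2.75) + (4.25)·(4.25) + (-1.75)·(-1.75)) / 3 = 28.75/3 = 9.5833
  S[X_1,X_2] = ((0.25)·(-2.25) + (-2.75)·(0.75) + (4.25)·(1.75) + (-1.75)·(-0.25)) / 3 = 5.25/3 = 1.75
  S[X_2,X_2] = ((-2.25)·(-2.25) + (0.75)·(0.75) + (1.75)·(1.75) + (-0.25)·(-0.25)) / 3 = 8.75/3 = 2.9167
  S = [[9.5833, 1.75],
 [1.75, 2.9167]].

Step 3 — invert S. det(S) = 9.5833·2.9167 - (1.75)² = 24.8889.
  S^{-1} = (1/det) · [[d, -b], [-b, a]] = [[0.1172, -0.0703],
 [-0.0703, 0.385]].

Step 4 — quadratic form (x̄ - mu_0)^T · S^{-1} · (x̄ - mu_0):
  S^{-1} · (x̄ - mu_0) = (-0.4688, 0.7098),
  (x̄ - mu_0)^T · [...] = (-3.25)·(-0.4688) + (1.25)·(0.7098) = 2.4107.

Step 5 — scale by n: T² = 4 · 2.4107 = 9.6429.

T² ≈ 9.6429


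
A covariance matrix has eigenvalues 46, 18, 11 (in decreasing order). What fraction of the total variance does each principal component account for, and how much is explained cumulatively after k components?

Step 1 — total variance = trace(Sigma) = Σ λ_i = 46 + 18 + 11 = 75.

Step 2 — fraction explained by component i = λ_i / Σ λ:
  PC1: 46/75 = 0.6133
  PC2: 18/75 = 0.24
  PC3: 11/75 = 0.1467

Step 3 — cumulative fraction after k components = (λ_1 + ... + λ_k) / Σ λ:
  k = 1: 46/75 = 0.6133
  k = 2: (46 + 18)/75 = 64/75 = 0.8533
  k = 3: (46 + 18 + 11)/75 = 75/75 = 1

Summary (fraction, with percent):

explained: PC1 0.6133 (61.33%), PC2 0.24 (24%), PC3 0.1467 (14.67%);  cumulative: 0.6133, 0.8533, 1


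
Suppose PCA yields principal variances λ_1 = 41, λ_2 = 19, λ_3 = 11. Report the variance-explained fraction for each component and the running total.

Step 1 — total variance = trace(Sigma) = Σ λ_i = 41 + 19 + 11 = 71.

Step 2 — fraction explained by component i = λ_i / Σ λ:
  PC1: 41/71 = 0.5775
  PC2: 19/71 = 0.2676
  PC3: 11/71 = 0.1549

Step 3 — cumulative fraction after k components = (λ_1 + ... + λ_k) / Σ λ:
  k = 1: 41/71 = 0.5775
  k = 2: (41 + 19)/71 = 60/71 = 0.8451
  k = 3: (41 + 19 + 11)/71 = 71/71 = 1

Summary (fraction, with percent):

explained: PC1 0.5775 (57.75%), PC2 0.2676 (26.76%), PC3 0.1549 (15.49%);  cumulative: 0.5775, 0.8451, 1


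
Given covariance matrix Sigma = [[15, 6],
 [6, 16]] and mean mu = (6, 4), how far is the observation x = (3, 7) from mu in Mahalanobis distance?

Step 1 — centre the observation: (x - mu) = (-3, 3).

Step 2 — invert Sigma. det(Sigma) = 15·16 - (6)² = 204.
  Sigma^{-1} = (1/det) · [[d, -b], [-b, a]] = [[0.0784, -0.0294],
 [-0.0294, 0.0735]].

Step 3 — form the quadratic (x - mu)^T · Sigma^{-1} · (x - mu):
  Sigma^{-1} · (x - mu) = (-0.3235, 0.3088).
  (x - mu)^T · [Sigma^{-1} · (x - mu)] = (-3)·(-0.3235) + (3)·(0.3088) = 1.8971.

Step 4 — take square root: d = √(1.8971) ≈ 1.3773.

d(x, mu) = √(1.8971) ≈ 1.3773


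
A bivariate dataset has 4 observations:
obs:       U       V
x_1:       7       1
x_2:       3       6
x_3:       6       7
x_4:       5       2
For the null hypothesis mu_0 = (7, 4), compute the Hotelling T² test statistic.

Step 1 — sample mean vector:
  mean(U) = (7 + 3 + 6 + 5) / 4 = 21/4 = 5.25
  mean(V) = (1 + 6 + 7 + 2) / 4 = 16/4 = 4
  x̄ = (5.25, 4),  deviation x̄ - mu_0 = (5.25, 4) - (7, 4) = (-1.75, 0).

Step 2 — sample covariance matrix, S[i,j] = (1/(n-1)) · Σ_k (x_{k,i} - mean_i) · (x_{k,j} - mean_j), divisor n-1 = 3:
  S[U,U] = ((1.75)·(1.75) + (-2.25)·(-2.25) + (0.75)·(0.75) + (-0.25)·(-0.25)) / 3 = 8.75/3 = 2.9167
  S[U,V] = ((1.75)·(-3) + (-2.25)·(2) + (0.75)·(3) + (-0.25)·(-2)) / 3 = -7/3 = -2.3333
  S[V,V] = ((-3)·(-3) + (2)·(2) + (3)·(3) + (-2)·(-2)) / 3 = 26/3 = 8.6667
  S = [[2.9167, -2.3333],
 [-2.3333, 8.6667]].

Step 3 — invert S. det(S) = 2.9167·8.6667 - (-2.3333)² = 19.8333.
  S^{-1} = (1/det) · [[d, -b], [-b, a]] = [[0.437, 0.1176],
 [0.1176, 0.1471]].

Step 4 — quadratic form (x̄ - mu_0)^T · S^{-1} · (x̄ - mu_0):
  S^{-1} · (x̄ - mu_0) = (-0.7647, -0.2059),
  (x̄ - mu_0)^T · [...] = (-1.75)·(-0.7647) + (0)·(-0.2059) = 1.3382.

Step 5 — scale by n: T² = 4 · 1.3382 = 5.3529.

T² ≈ 5.3529


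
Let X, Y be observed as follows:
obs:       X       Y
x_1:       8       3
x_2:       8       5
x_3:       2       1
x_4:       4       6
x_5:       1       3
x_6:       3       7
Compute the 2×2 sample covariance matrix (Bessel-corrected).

Step 1 — column means:
  mean(X) = (8 + 8 + 2 + 4 + 1 + 3) / 6 = 26/6 = 4.3333
  mean(Y) = (3 + 5 + 1 + 6 + 3 + 7) / 6 = 25/6 = 4.1667

Step 2 — sample covariance S[i,j] = (1/(n-1)) · Σ_k (x_{k,i} - mean_i) · (x_{k,j} - mean_j), with n-1 = 5.
  S[X,X] = ((3.6667)·(3.6667) + (3.6667)·(3.6667) + (-2.3333)·(-2.3333) + (-0.3333)·(-0.3333) + (-3.3333)·(-3.3333) + (-1.3333)·(-1.3333)) / 5 = 45.3333/5 = 9.0667
  S[X,Y] = ((3.6667)·(-1.1667) + (3.6667)·(0.8333) + (-2.3333)·(-3.1667) + (-0.3333)·(1.8333) + (-3.3333)·(-1.1667) + (-1.3333)·(2.8333)) / 5 = 5.6667/5 = 1.1333
  S[Y,Y] = ((-1.1667)·(-1.1667) + (0.8333)·(0.8333) + (-3.1667)·(-3.1667) + (1.8333)·(1.8333) + (-1.1667)·(-1.1667) + (2.8333)·(2.8333)) / 5 = 24.8333/5 = 4.9667

S is symmetric (S[j,i] = S[i,j]). Assembling:

S = [[9.0667, 1.1333],
 [1.1333, 4.9667]]


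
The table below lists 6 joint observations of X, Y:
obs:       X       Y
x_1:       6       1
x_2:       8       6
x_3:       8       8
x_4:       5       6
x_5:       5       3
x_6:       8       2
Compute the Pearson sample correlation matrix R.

Step 1 — column means:
  mean(X) = (6 + 8 + 8 + 5 + 5 + 8) / 6 = 40/6 = 6.6667
  mean(Y) = (1 + 6 + 8 + 6 + 3 + 2) / 6 = 26/6 = 4.3333

Step 2 — sample variances and covariances s[i,j] = (1/(n-1)) · Σ_k (x_{k,i} - mean_i) · (x_{k,j} - mean_j), with n-1 = 5:
  s[X,X] = ((-0.6667)·(-0.6667) + (1.3333)·(1.3333) + (1.3333)·(1.3333) + (-1.6667)·(-1.6667) + (-1.6667)·(-1.6667) + (1.3333)·(1.3333)) / 5 = 11.3333/5 = 2.2667
  s[X,Y] = ((-0.6667)·(-3.3333) + (1.3333)·(1.6667) + (1.3333)·(3.6667) + (-1.6667)·(1.6667) + (-1.6667)·(-1.3333) + (1.3333)·(-2.3333)) / 5 = 5.6667/5 = 1.1333
  s[Y,Y] = ((-3.3333)·(-3.3333) + (1.6667)·(1.6667) + (3.6667)·(3.6667) + (1.6667)·(1.6667) + (-1.3333)·(-1.3333) + (-2.3333)·(-2.3333)) / 5 = 37.3333/5 = 7.4667
  Sample standard deviations s_i = √(s[i,i]):
  s(X) = √(2.2667) = 1.5055
  s(Y) = √(7.4667) = 2.7325

Step 3 — r_{ij} = s_{ij} / (s_i · s_j):
  r[X,X] = 1 (diagonal).
  r[X,Y] = 1.1333 / (1.5055 · 2.7325) = 1.1333 / 4.1139 = 0.2755
  r[Y,Y] = 1 (diagonal).

R is symmetric with unit diagonal. Assembling:

R = [[1, 0.2755],
 [0.2755, 1]]


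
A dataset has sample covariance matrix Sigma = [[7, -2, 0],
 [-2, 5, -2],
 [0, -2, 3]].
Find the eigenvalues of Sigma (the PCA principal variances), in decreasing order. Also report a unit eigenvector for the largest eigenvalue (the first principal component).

Step 1 — characteristic polynomial p(λ) = det(λI - Sigma) = λ³ - tr·λ² + c_1·λ - det, where tr = trace, c_1 = sum of the principal 2×2 minors, det = det(Sigma):
  tr = 7 + 5 + 3 = 15,
  c_1 = (7·5 - (-2)²) + (7·3 - (0)²) + (5·3 - (-2)²) = 31 + 21 + 11 = 63,
  det = 7·(5·3 - (-2)²) - (-2)·((-2)·3 - (-2)·(0)) + (0)·((-2)·(-2) - 5·(0)) = 7·(11) - (-2)·(-6) + (0)·(4) = 65.
  So p(λ) = λ³ - 15λ² + 63λ - 65.
Step 2 — look for an integer root (rational root theorem: any rational root is an integer divisor of 65). Testing λ = 5:
  p(5) = 125 - 375 + 315 - 65 = 0  ✓
  Dividing out (λ - 5): p(λ) = (λ - 5)(λ² - 10λ + 13).
Step 3 — remaining eigenvalues from the quadratic λ² - 10λ + 13 = 0:
  Δ = 10² - 4·13 = 100 - 52 = 48,  λ = (10 ± √48)/2 = (10 ± 6.9282)/2 ≈ 8.4641 or 1.5359.
  Sorted: λ_1 = 8.4641,  λ_2 = 5,  λ_3 = 1.5359  (check: sum = 15 = tr ✓).

Step 4 — unit eigenvector for λ_1 ≈ 8.4641: v spans the null space of (Sigma - λ_1 I), whose rows are
  r_1 = (-1.4641, -2, 0),  r_2 = (-2, -3.4641, -2),  r_3 = (0, -2, -5.4641).
  v is orthogonal to every row, so take v ∝ r_1 × r_2 = ((-2)·(-2) - (0)·(-3.4641), (0)·(-2) - (-1.4641)·(-2), (-1.4641)·(-3.4641) - (-2)·(-2)) ≈ (4, -2.9282, 1.0718).
  Let u = (4, -2.9282, 1.0718).
  ||u|| = √((4)² + (-2.9282)² + (1.0718)²) = √(25.7231) ≈ 5.0718,  v_1 = u/||u|| ≈ (0.7887, -0.5774, 0.2113) (||v_1|| = 1).

λ_1 = 8.4641,  λ_2 = 5,  λ_3 = 1.5359;  v_1 ≈ (0.7887, -0.5774, 0.2113)
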